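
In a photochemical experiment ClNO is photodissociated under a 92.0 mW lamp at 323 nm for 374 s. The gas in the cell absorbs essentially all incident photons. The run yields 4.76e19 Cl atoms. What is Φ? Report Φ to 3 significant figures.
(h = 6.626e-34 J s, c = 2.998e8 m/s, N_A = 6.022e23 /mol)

Φ = 0.851

Product: 4.76e19 / 6.022e23 = 7.904e-5 mol.
Photon energy at 323 nm: hc/λ = (6.626e-34)(2.998e8)/(323e-9) = 6.150e-19 J.
Energy delivered: (92.0 mW)(374 s) = 34.41 J.
Photons incident: 34.41 / 6.150e-19 = 5.595e19, i.e. 5.595e19/6.022e23 = 9.291e-5 mol.
Φ = 7.904e-5 mol / 9.291e-5 mol photons = 0.851.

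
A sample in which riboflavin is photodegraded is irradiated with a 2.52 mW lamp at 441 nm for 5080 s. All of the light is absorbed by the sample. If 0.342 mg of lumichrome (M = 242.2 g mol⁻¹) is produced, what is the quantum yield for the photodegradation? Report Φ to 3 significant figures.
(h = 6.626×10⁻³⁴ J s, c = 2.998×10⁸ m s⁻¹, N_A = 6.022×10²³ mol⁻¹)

Product: 0.342 mg / 242.2 g mol⁻¹ = 1.412×10⁻⁶ mol.
Photon energy at 441 nm: hc/λ = (6.626×10⁻³⁴)(2.998×10⁸)/(441×10⁻⁹) = 4.504×10⁻¹⁹ J.
Energy delivered: (2.52 mW)(5080 s) = 12.80 J.
Photons incident: 12.80 / 4.504×10⁻¹⁹ = 2.842×10¹⁹, i.e. 2.842×10¹⁹/6.022×10²³ = 4.719×10⁻⁵ mol.
Φ = 1.412×10⁻⁶ mol / 4.719×10⁻⁵ mol photons = 0.0299.

Φ = 0.0299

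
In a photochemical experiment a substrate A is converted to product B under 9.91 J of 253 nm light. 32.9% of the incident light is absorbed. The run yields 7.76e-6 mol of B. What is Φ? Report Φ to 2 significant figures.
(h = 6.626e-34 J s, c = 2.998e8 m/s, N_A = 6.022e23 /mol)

Photon energy at 253 nm: hc/λ = (6.626e-34)(2.998e8)/(253e-9) = 7.852e-19 J.
Photons incident: 9.91 / 7.852e-19 = 1.262e19, i.e. 1.262e19/6.022e23 = 2.096e-5 mol.
Photons absorbed: 0.329 × 2.096e-5 = 6.896e-6 mol.
Φ = 7.76e-6 mol / 6.896e-6 mol photons = 1.1.

Φ = 1.1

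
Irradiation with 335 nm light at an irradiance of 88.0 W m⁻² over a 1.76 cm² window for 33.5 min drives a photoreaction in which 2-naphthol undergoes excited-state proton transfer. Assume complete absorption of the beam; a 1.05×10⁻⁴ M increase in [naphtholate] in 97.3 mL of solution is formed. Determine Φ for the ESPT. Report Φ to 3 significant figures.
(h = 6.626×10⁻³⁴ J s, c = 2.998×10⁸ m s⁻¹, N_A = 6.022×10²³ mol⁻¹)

Φ = 0.117

Product: (1.05×10⁻⁴ M)(0.0973 L) = 1.022×10⁻⁵ mol.
Photon energy at 335 nm: hc/λ = (6.626×10⁻³⁴)(2.998×10⁸)/(335×10⁻⁹) = 5.930×10⁻¹⁹ J.
Energy delivered: (88.0 W m⁻²)(1.76×10⁻⁴ m²)(2010 s) = 31.13 J.
Photons incident: 31.13 / 5.930×10⁻¹⁹ = 5.250×10¹⁹, i.e. 5.250×10¹⁹/6.022×10²³ = 8.718×10⁻⁵ mol.
Φ = 1.022×10⁻⁵ mol / 8.718×10⁻⁵ mol photons = 0.117.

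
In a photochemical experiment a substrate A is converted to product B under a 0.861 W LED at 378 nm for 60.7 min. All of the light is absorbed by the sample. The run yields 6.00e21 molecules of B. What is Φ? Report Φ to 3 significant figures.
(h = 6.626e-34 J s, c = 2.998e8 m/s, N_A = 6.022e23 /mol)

Φ = 1.01

Product: 6.00e21 / 6.022e23 = 0.009963 mol.
Photon energy at 378 nm: hc/λ = (6.626e-34)(2.998e8)/(378e-9) = 5.255e-19 J.
Energy delivered: (0.861 W)(3642 s) = 3136 J.
Photons incident: 3136 / 5.255e-19 = 5.968e21, i.e. 5.968e21/6.022e23 = 0.009910 mol.
Φ = 0.009963 mol / 0.009910 mol photons = 1.01.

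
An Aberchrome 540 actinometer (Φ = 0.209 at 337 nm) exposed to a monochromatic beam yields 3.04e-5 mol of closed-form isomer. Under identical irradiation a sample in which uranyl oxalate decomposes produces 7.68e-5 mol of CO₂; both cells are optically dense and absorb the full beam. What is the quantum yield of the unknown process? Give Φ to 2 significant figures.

Photons absorbed by the actinometer: 3.04e-5 / 0.209 = 1.455e-4 mol.
Φ(unknown) = 7.68e-5 / 1.455e-4 = 0.53.

Φ = 0.53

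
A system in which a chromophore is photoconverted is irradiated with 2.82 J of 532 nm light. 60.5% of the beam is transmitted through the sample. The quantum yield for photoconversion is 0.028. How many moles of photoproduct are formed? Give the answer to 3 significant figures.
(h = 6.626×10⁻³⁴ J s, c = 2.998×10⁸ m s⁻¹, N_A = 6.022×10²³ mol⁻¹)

1.39×10⁻⁷ mol

Photon energy at 532 nm: hc/λ = (6.626×10⁻³⁴)(2.998×10⁸)/(532×10⁻⁹) = 3.734×10⁻¹⁹ J.
Photons incident: 2.82 / 3.734×10⁻¹⁹ = 7.552×10¹⁸, i.e. 7.552×10¹⁸/6.022×10²³ = 1.254×10⁻⁵ mol.
Fraction absorbed: 1 − 60.5/100 = 0.3950.
Photons absorbed: 0.3950 × 1.254×10⁻⁵ = 4.953×10⁻⁶ mol.
Product: Φ × n_abs = 0.028 × 4.953×10⁻⁶ = 1.387×10⁻⁷ mol.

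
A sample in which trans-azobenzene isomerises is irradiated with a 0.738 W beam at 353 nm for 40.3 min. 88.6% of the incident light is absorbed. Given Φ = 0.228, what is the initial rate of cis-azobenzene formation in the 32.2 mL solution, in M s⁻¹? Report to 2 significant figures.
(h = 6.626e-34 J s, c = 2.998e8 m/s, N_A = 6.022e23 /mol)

Photon energy at 353 nm: hc/λ = (6.626e-34)(2.998e8)/(353e-9) = 5.627e-19 J.
Energy delivered: (0.738 W)(2418 s) = 1784 J.
Photons incident: 1784 / 5.627e-19 = 3.170e21, i.e. 3.170e21/6.022e23 = 0.005264 mol.
Photons absorbed: 0.886 × 0.005264 = 0.004664 mol.
Product formed: 0.228 × 0.004664 = 0.001063 mol.
Rate: 0.001063 mol / (2418 s × 0.0322 L) = 1.4e-5 M s⁻¹.

1.4e-5 M s⁻¹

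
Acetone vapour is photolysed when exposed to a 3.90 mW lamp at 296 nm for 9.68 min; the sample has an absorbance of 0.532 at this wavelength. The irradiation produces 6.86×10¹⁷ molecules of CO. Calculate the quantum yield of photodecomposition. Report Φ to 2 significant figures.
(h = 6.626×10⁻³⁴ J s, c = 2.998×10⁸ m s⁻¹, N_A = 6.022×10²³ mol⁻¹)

Product: 6.86×10¹⁷ / 6.022×10²³ = 1.139×10⁻⁶ mol.
Photon energy at 296 nm: hc/λ = (6.626×10⁻³⁴)(2.998×10⁸)/(296×10⁻⁹) = 6.711×10⁻¹⁹ J.
Energy delivered: (3.90 mW)(580.8 s) = 2.265 J.
Photons incident: 2.265 / 6.711×10⁻¹⁹ = 3.375×10¹⁸, i.e. 3.375×10¹⁸/6.022×10²³ = 5.604×10⁻⁶ mol.
Fraction absorbed: 1 − 10^(−0.532) = 0.7062.
Photons absorbed: 0.7062 × 5.604×10⁻⁶ = 3.958×10⁻⁶ mol.
Φ = 1.139×10⁻⁶ mol / 3.958×10⁻⁶ mol photons = 0.29.

Φ = 0.29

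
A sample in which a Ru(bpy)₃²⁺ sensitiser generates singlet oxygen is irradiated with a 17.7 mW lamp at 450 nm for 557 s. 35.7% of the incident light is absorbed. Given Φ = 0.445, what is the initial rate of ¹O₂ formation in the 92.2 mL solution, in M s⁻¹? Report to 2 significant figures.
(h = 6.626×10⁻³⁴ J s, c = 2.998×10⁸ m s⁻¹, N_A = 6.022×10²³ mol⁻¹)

Photon energy at 450 nm: hc/λ = (6.626×10⁻³⁴)(2.998×10⁸)/(450×10⁻⁹) = 4.414×10⁻¹⁹ J.
Energy delivered: (17.7 mW)(557 s) = 9.859 J.
Photons incident: 9.859 / 4.414×10⁻¹⁹ = 2.234×10¹⁹, i.e. 2.234×10¹⁹/6.022×10²³ = 3.710×10⁻⁵ mol.
Photons absorbed: 0.357 × 3.710×10⁻⁵ = 1.324×10⁻⁵ mol.
Product formed: 0.445 × 1.324×10⁻⁵ = 5.892×10⁻⁶ mol.
Rate: 5.892×10⁻⁶ mol / (557 s × 0.0922 L) = 1.1×10⁻⁷ M s⁻¹.

1.1×10⁻⁷ M s⁻¹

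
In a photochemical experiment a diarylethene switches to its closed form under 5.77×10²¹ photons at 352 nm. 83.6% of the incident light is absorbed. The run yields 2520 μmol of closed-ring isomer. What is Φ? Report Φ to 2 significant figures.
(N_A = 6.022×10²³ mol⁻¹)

Φ = 0.31

Product: 2520 μmol = 0.00252 mol.
Moles of photons: 5.77×10²¹ / 6.022×10²³ = 0.009582 mol.
Photons absorbed: 0.836 × 0.009582 = 0.008011 mol.
Φ = 0.00252 mol / 0.008011 mol photons = 0.31.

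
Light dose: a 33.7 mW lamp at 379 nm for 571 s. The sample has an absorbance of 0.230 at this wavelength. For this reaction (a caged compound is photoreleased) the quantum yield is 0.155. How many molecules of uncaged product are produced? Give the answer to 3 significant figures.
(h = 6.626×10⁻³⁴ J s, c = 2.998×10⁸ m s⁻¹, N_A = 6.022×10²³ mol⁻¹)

2.34×10¹⁸ molecules

Photon energy at 379 nm: hc/λ = (6.626×10⁻³⁴)(2.998×10⁸)/(379×10⁻⁹) = 5.241×10⁻¹⁹ J.
Energy delivered: (33.7 mW)(571 s) = 19.24 J.
Photons incident: 19.24 / 5.241×10⁻¹⁹ = 3.671×10¹⁹, i.e. 3.671×10¹⁹/6.022×10²³ = 6.096×10⁻⁵ mol.
Fraction absorbed: 1 − 10^(−0.230) = 0.4112.
Photons absorbed: 0.4112 × 6.096×10⁻⁵ = 2.507×10⁻⁵ mol.
Product: Φ × n_abs = 0.155 × 2.507×10⁻⁵ = 3.886×10⁻⁶ mol.
As a count: 3.886×10⁻⁶ × 6.022×10²³ = 2.34×10¹⁸.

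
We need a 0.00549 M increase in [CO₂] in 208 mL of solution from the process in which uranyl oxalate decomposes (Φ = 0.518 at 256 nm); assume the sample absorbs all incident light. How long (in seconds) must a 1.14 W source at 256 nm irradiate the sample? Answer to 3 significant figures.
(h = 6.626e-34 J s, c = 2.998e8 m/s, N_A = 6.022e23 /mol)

Product: (0.00549 M)(0.208 L) = 0.001142 mol.
Photons that must be absorbed: 0.001142 / 0.518 = 0.002205 mol.
Photon energy: hc/λ = 7.760e-19 J; per mole, 4.673e5 J mol⁻¹.
Energy required: 0.002205 × 4.673e5 = 1030 J.
Time: 1030 J / 1.14 W = 904 s.

t ≈ 904 s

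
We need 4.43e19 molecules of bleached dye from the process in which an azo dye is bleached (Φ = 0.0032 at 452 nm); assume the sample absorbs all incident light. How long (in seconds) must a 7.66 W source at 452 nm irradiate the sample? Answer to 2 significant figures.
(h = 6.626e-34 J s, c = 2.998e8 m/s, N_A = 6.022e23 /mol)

t ≈ 790 s

Product: 4.43e19 / 6.022e23 = 7.356e-5 mol.
Photons that must be absorbed: 7.356e-5 / 0.0032 = 0.02299 mol.
Photon energy: hc/λ = 4.395e-19 J; per mole, 2.647e5 J mol⁻¹.
Energy required: 0.02299 × 2.647e5 = 6085 J.
Time: 6085 J / 7.66 W = 790 s.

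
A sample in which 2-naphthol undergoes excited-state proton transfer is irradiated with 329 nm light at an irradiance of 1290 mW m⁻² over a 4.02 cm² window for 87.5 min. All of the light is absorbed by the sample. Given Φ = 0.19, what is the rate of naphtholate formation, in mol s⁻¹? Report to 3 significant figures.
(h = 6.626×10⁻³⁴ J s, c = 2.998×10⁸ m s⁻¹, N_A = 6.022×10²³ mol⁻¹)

2.71×10⁻¹⁰ mol s⁻¹

Photon energy at 329 nm: hc/λ = (6.626×10⁻³⁴)(2.998×10⁸)/(329×10⁻⁹) = 6.038×10⁻¹⁹ J.
Energy delivered: (1290 mW m⁻²)(4.02×10⁻⁴ m²)(5250 s) = 2.723 J.
Photons incident: 2.723 / 6.038×10⁻¹⁹ = 4.510×10¹⁸, i.e. 4.510×10¹⁸/6.022×10²³ = 7.489×10⁻⁶ mol.
Product formed: 0.19 × 7.489×10⁻⁶ = 1.423×10⁻⁶ mol.
Rate: 1.423×10⁻⁶ / 5250 s = 2.71×10⁻¹⁰ mol s⁻¹.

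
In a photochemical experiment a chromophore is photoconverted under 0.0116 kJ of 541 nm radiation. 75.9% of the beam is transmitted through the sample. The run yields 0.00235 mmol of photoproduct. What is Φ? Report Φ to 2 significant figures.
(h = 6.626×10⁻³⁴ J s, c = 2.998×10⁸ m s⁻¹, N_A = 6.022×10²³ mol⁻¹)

Product: 0.00235 mmol = 2.35×10⁻⁶ mol.
Photon energy at 541 nm: hc/λ = (6.626×10⁻³⁴)(2.998×10⁸)/(541×10⁻⁹) = 3.672×10⁻¹⁹ J.
Incident energy: 0.0116 kJ = 11.6 J.
Photons incident: 11.6 / 3.672×10⁻¹⁹ = 3.159×10¹⁹, i.e. 3.159×10¹⁹/6.022×10²³ = 5.246×10⁻⁵ mol.
Fraction absorbed: 1 − 75.9/100 = 0.2410.
Photons absorbed: 0.2410 × 5.246×10⁻⁵ = 1.264×10⁻⁵ mol.
Φ = 2.35×10⁻⁶ mol / 1.264×10⁻⁵ mol photons = 0.19.

Φ = 0.19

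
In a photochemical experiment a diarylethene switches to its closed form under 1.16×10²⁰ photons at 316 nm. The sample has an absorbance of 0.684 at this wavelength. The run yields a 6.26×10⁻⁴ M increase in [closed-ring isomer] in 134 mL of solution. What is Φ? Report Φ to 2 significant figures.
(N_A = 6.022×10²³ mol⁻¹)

Product: (6.26×10⁻⁴ M)(0.134 L) = 8.388×10⁻⁵ mol.
Moles of photons: 1.16×10²⁰ / 6.022×10²³ = 1.926×10⁻⁴ mol.
Fraction absorbed: 1 − 10^(−0.684) = 0.7930.
Photons absorbed: 0.7930 × 1.926×10⁻⁴ = 1.527×10⁻⁴ mol.
Φ = 8.388×10⁻⁵ mol / 1.527×10⁻⁴ mol photons = 0.55.

Φ = 0.55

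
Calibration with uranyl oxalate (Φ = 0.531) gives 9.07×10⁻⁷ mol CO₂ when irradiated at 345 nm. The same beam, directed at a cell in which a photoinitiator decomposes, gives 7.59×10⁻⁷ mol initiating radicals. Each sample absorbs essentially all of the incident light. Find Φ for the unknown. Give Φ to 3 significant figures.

Photons absorbed by the actinometer: 9.07×10⁻⁷ / 0.531 = 1.708×10⁻⁶ mol.
Φ(unknown) = 7.59×10⁻⁷ / 1.708×10⁻⁶ = 0.444.

Φ = 0.444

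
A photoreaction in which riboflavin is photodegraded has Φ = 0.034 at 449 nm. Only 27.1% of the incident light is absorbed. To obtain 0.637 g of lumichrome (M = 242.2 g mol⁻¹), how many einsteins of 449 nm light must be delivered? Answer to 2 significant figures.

0.29 einstein

Product: 0.637 g / 242.2 g mol⁻¹ = 0.002630 mol.
Photons that must be absorbed: 0.002630 / 0.034 = 0.07735 mol.
Incident photons needed: 0.07735 / 0.271 = 0.2854 mol.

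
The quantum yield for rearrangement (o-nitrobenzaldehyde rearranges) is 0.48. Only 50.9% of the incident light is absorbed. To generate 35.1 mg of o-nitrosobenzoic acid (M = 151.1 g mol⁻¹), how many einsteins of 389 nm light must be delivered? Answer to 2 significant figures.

Product: 35.1 mg / 151.1 g mol⁻¹ = 2.323e-4 mol.
Photons that must be absorbed: 2.323e-4 / 0.48 = 4.840e-4 mol.
Incident photons needed: 4.840e-4 / 0.509 = 9.509e-4 mol.

9.5e-4 einstein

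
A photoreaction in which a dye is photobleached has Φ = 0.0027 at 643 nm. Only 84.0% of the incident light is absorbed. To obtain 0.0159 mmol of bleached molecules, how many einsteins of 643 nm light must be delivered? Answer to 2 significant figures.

Product: 0.0159 mmol = 1.59×10⁻⁵ mol.
Photons that must be absorbed: 1.59×10⁻⁵ / 0.0027 = 0.005889 mol.
Incident photons needed: 0.005889 / 0.840 = 0.007011 mol.

0.0070 einstein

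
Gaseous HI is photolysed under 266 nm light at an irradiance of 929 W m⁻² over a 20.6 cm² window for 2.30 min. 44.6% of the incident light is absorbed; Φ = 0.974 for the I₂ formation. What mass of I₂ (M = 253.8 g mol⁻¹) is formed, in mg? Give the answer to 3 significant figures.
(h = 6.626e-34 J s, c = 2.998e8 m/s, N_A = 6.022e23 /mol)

Photon energy at 266 nm: hc/λ = (6.626e-34)(2.998e8)/(266e-9) = 7.468e-19 J.
Energy delivered: (929 W m⁻²)(20.6e-4 m²)(138 s) = 264.1 J.
Photons incident: 264.1 / 7.468e-19 = 3.536e20, i.e. 3.536e20/6.022e23 = 5.872e-4 mol.
Photons absorbed: 0.446 × 5.872e-4 = 2.619e-4 mol.
Product: Φ × n_abs = 0.974 × 2.619e-4 = 2.551e-4 mol.
Mass: 2.551e-4 × 253.8 = 0.06474 g = 64.7 mg.

64.7 mg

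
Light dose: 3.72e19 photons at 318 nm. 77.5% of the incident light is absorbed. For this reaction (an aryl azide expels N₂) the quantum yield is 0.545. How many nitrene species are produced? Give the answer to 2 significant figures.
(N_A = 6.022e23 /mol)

1.6e19 species

Moles of photons: 3.72e19 / 6.022e23 = 6.177e-5 mol.
Photons absorbed: 0.775 × 6.177e-5 = 4.787e-5 mol.
Product: Φ × n_abs = 0.545 × 4.787e-5 = 2.609e-5 mol.
As a count: 2.609e-5 × 6.022e23 = 1.6e19.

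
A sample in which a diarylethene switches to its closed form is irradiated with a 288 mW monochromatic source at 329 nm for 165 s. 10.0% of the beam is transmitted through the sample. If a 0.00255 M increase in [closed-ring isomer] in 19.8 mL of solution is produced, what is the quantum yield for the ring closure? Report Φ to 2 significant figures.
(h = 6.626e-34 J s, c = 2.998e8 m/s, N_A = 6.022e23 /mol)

Φ = 0.43

Product: (0.00255 M)(0.0198 L) = 5.049e-5 mol.
Photon energy at 329 nm: hc/λ = (6.626e-34)(2.998e8)/(329e-9) = 6.038e-19 J.
Energy delivered: (288 mW)(165 s) = 47.52 J.
Photons incident: 47.52 / 6.038e-19 = 7.870e19, i.e. 7.870e19/6.022e23 = 1.307e-4 mol.
Fraction absorbed: 1 − 10.0/100 = 0.9000.
Photons absorbed: 0.9000 × 1.307e-4 = 1.176e-4 mol.
Φ = 5.049e-5 mol / 1.176e-4 mol photons = 0.43.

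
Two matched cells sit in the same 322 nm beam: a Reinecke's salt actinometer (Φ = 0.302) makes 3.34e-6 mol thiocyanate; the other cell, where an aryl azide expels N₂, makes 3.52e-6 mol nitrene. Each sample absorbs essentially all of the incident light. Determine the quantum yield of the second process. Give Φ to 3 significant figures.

Photons absorbed by the actinometer: 3.34e-6 / 0.302 = 1.106e-5 mol.
Φ(unknown) = 3.52e-6 / 1.106e-5 = 0.318.

Φ = 0.318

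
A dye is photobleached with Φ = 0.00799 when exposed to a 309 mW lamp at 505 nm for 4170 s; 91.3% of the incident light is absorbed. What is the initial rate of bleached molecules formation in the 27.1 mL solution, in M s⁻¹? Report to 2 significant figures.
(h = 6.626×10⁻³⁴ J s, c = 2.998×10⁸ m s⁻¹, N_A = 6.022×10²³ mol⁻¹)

3.5×10⁻⁷ M s⁻¹

Photon energy at 505 nm: hc/λ = (6.626×10⁻³⁴)(2.998×10⁸)/(505×10⁻⁹) = 3.934×10⁻¹⁹ J.
Energy delivered: (309 mW)(4170 s) = 1289 J.
Photons incident: 1289 / 3.934×10⁻¹⁹ = 3.277×10²¹, i.e. 3.277×10²¹/6.022×10²³ = 0.005442 mol.
Photons absorbed: 0.913 × 0.005442 = 0.004969 mol.
Product formed: 0.00799 × 0.004969 = 3.970×10⁻⁵ mol.
Rate: 3.970×10⁻⁵ mol / (4170 s × 0.0271 L) = 3.5×10⁻⁷ M s⁻¹.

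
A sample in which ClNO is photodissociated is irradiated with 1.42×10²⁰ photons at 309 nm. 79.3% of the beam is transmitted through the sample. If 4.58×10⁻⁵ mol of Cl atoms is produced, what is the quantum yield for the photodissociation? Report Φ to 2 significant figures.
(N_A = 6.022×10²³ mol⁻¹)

Φ = 0.94

Moles of photons: 1.42×10²⁰ / 6.022×10²³ = 2.358×10⁻⁴ mol.
Fraction absorbed: 1 − 79.3/100 = 0.2070.
Photons absorbed: 0.2070 × 2.358×10⁻⁴ = 4.881×10⁻⁵ mol.
Φ = 4.58×10⁻⁵ mol / 4.881×10⁻⁵ mol photons = 0.94.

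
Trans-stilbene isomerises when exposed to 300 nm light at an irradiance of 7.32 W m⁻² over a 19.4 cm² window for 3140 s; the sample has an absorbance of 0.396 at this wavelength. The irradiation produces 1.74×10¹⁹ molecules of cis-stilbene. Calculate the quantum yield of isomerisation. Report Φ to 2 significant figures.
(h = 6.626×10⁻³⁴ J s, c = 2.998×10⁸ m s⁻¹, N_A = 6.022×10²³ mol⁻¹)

Φ = 0.43

Product: 1.74×10¹⁹ / 6.022×10²³ = 2.889×10⁻⁵ mol.
Photon energy at 300 nm: hc/λ = (6.626×10⁻³⁴)(2.998×10⁸)/(300×10⁻⁹) = 6.622×10⁻¹⁹ J.
Energy delivered: (7.32 W m⁻²)(19.4×10⁻⁴ m²)(3140 s) = 44.59 J.
Photons incident: 44.59 / 6.622×10⁻¹⁹ = 6.734×10¹⁹, i.e. 6.734×10¹⁹/6.022×10²³ = 1.118×10⁻⁴ mol.
Fraction absorbed: 1 − 10^(−0.396) = 0.5982.
Photons absorbed: 0.5982 × 1.118×10⁻⁴ = 6.688×10⁻⁵ mol.
Φ = 2.889×10⁻⁵ mol / 6.688×10⁻⁵ mol photons = 0.43.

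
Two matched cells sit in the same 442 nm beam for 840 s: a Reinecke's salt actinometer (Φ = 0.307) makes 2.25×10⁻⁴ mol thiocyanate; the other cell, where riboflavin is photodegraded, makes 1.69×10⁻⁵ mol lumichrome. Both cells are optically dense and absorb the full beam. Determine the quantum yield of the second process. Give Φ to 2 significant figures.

Photons absorbed by the actinometer: 2.25×10⁻⁴ / 0.307 = 7.329×10⁻⁴ mol.
Φ(unknown) = 1.69×10⁻⁵ / 7.329×10⁻⁴ = 0.023.

Φ = 0.023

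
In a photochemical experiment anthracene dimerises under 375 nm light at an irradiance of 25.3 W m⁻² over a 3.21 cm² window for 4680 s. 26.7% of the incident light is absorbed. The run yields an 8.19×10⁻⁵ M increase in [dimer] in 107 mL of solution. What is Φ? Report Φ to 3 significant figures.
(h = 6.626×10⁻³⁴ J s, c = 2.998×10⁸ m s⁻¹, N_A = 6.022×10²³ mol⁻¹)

Φ = 0.275

Product: (8.19×10⁻⁵ M)(0.107 L) = 8.763×10⁻⁶ mol.
Photon energy at 375 nm: hc/λ = (6.626×10⁻³⁴)(2.998×10⁸)/(375×10⁻⁹) = 5.297×10⁻¹⁹ J.
Energy delivered: (25.3 W m⁻²)(3.21×10⁻⁴ m²)(4680 s) = 38.01 J.
Photons incident: 38.01 / 5.297×10⁻¹⁹ = 7.176×10¹⁹, i.e. 7.176×10¹⁹/6.022×10²³ = 1.192×10⁻⁴ mol.
Photons absorbed: 0.267 × 1.192×10⁻⁴ = 3.183×10⁻⁵ mol.
Φ = 8.763×10⁻⁶ mol / 3.183×10⁻⁵ mol photons = 0.275.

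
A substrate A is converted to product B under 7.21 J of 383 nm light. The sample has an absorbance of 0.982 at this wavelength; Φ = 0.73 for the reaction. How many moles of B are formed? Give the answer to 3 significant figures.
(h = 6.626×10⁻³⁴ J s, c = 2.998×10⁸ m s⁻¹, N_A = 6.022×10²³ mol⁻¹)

Photon energy at 383 nm: hc/λ = (6.626×10⁻³⁴)(2.998×10⁸)/(383×10⁻⁹) = 5.187×10⁻¹⁹ J.
Photons incident: 7.21 / 5.187×10⁻¹⁹ = 1.390×10¹⁹, i.e. 1.390×10¹⁹/6.022×10²³ = 2.308×10⁻⁵ mol.
Fraction absorbed: 1 − 10^(−0.982) = 0.8958.
Photons absorbed: 0.8958 × 2.308×10⁻⁵ = 2.068×10⁻⁵ mol.
Product: Φ × n_abs = 0.73 × 2.068×10⁻⁵ = 1.510×10⁻⁵ mol.

1.51×10⁻⁵ mol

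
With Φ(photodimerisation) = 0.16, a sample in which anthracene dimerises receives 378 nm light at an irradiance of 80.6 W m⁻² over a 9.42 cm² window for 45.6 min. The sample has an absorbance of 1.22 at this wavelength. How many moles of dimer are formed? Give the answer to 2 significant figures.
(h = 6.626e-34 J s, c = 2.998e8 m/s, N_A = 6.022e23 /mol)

Photon energy at 378 nm: hc/λ = (6.626e-34)(2.998e8)/(378e-9) = 5.255e-19 J.
Energy delivered: (80.6 W m⁻²)(9.42e-4 m²)(2736 s) = 207.7 J.
Photons incident: 207.7 / 5.255e-19 = 3.952e20, i.e. 3.952e20/6.022e23 = 6.563e-4 mol.
Fraction absorbed: 1 − 10^(−1.22) = 0.9397.
Photons absorbed: 0.9397 × 6.563e-4 = 6.167e-4 mol.
Product: Φ × n_abs = 0.16 × 6.167e-4 = 9.867e-5 mol.

9.9e-5 mol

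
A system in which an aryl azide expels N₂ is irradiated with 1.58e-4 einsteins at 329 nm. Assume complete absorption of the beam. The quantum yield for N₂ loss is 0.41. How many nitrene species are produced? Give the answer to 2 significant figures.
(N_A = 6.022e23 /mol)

3.9e19 species

Product: Φ × n_abs = 0.41 × 1.58e-4 = 6.478e-5 mol.
As a count: 6.478e-5 × 6.022e23 = 3.9e19.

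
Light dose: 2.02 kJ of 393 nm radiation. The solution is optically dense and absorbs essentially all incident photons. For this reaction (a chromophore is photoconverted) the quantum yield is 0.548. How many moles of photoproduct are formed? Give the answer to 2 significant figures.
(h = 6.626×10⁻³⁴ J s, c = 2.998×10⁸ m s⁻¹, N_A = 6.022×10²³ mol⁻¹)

Photon energy at 393 nm: hc/λ = (6.626×10⁻³⁴)(2.998×10⁸)/(393×10⁻⁹) = 5.055×10⁻¹⁹ J.
Incident energy: 2.02 kJ = 2020 J.
Photons incident: 2020 / 5.055×10⁻¹⁹ = 3.996×10²¹, i.e. 3.996×10²¹/6.022×10²³ = 0.006636 mol.
Product: Φ × n_abs = 0.548 × 0.006636 = 0.003637 mol.

0.0036 mol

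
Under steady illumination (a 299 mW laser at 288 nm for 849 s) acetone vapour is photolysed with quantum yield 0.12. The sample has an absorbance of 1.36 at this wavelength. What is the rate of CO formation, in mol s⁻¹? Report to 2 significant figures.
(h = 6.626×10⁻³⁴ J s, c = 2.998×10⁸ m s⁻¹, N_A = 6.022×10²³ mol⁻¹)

Photon energy at 288 nm: hc/λ = (6.626×10⁻³⁴)(2.998×10⁸)/(288×10⁻⁹) = 6.897×10⁻¹⁹ J.
Energy delivered: (299 mW)(849 s) = 253.9 J.
Photons incident: 253.9 / 6.897×10⁻¹⁹ = 3.681×10²⁰, i.e. 3.681×10²⁰/6.022×10²³ = 6.113×10⁻⁴ mol.
Fraction absorbed: 1 − 10^(−1.36) = 0.9563.
Photons absorbed: 0.9563 × 6.113×10⁻⁴ = 5.846×10⁻⁴ mol.
Product formed: 0.12 × 5.846×10⁻⁴ = 7.015×10⁻⁵ mol.
Rate: 7.015×10⁻⁵ / 849 s = 8.3×10⁻⁸ mol s⁻¹.

8.3×10⁻⁸ mol s⁻¹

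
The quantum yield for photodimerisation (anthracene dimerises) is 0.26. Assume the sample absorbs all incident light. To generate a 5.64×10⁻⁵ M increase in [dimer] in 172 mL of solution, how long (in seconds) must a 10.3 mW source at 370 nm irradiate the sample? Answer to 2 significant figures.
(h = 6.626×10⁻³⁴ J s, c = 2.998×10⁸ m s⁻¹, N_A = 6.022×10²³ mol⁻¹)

Product: (5.64×10⁻⁵ M)(0.172 L) = 9.701×10⁻⁶ mol.
Photons that must be absorbed: 9.701×10⁻⁶ / 0.26 = 3.731×10⁻⁵ mol.
Photon energy: hc/λ = 5.369×10⁻¹⁹ J; per mole, 3.233×10⁵ J mol⁻¹.
Energy required: 3.731×10⁻⁵ × 3.233×10⁵ = 12.06 J.
Time: 12.06 J / 0.0103 W = 1200 s.

t ≈ 1200 s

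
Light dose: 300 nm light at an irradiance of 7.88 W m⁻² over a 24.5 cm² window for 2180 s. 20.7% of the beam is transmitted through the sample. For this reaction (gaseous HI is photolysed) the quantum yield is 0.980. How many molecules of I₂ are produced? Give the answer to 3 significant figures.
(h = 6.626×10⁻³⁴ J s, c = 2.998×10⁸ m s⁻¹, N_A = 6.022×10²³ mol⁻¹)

Photon energy at 300 nm: hc/λ = (6.626×10⁻³⁴)(2.998×10⁸)/(300×10⁻⁹) = 6.622×10⁻¹⁹ J.
Energy delivered: (7.88 W m⁻²)(24.5×10⁻⁴ m²)(2180 s) = 42.09 J.
Photons incident: 42.09 / 6.622×10⁻¹⁹ = 6.356×10¹⁹, i.e. 6.356×10¹⁹/6.022×10²³ = 1.055×10⁻⁴ mol.
Fraction absorbed: 1 − 20.7/100 = 0.7930.
Photons absorbed: 0.7930 × 1.055×10⁻⁴ = 8.366×10⁻⁵ mol.
Product: Φ × n_abs = 0.980 × 8.366×10⁻⁵ = 8.199×10⁻⁵ mol.
As a count: 8.199×10⁻⁵ × 6.022×10²³ = 4.94×10¹⁹.

4.94×10¹⁹ molecules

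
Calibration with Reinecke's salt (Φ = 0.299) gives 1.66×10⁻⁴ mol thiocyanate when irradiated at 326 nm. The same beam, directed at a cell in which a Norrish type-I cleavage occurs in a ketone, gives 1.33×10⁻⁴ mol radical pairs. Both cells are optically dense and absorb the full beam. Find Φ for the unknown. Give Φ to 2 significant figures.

Φ = 0.24

Photons absorbed by the actinometer: 1.66×10⁻⁴ / 0.299 = 5.552×10⁻⁴ mol.
Φ(unknown) = 1.33×10⁻⁴ / 5.552×10⁻⁴ = 0.24.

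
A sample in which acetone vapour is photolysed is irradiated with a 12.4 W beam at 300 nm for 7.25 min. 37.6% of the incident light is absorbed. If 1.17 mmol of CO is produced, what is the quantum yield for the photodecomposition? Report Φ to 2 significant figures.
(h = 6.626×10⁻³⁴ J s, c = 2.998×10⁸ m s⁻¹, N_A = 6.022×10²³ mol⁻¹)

Φ = 0.23

Product: 1.17 mmol = 0.00117 mol.
Photon energy at 300 nm: hc/λ = (6.626×10⁻³⁴)(2.998×10⁸)/(300×10⁻⁹) = 6.622×10⁻¹⁹ J.
Energy delivered: (12.4 W)(435 s) = 5394 J.
Photons incident: 5394 / 6.622×10⁻¹⁹ = 8.146×10²¹, i.e. 8.146×10²¹/6.022×10²³ = 0.01353 mol.
Photons absorbed: 0.376 × 0.01353 = 0.005087 mol.
Φ = 0.00117 mol / 0.005087 mol photons = 0.23.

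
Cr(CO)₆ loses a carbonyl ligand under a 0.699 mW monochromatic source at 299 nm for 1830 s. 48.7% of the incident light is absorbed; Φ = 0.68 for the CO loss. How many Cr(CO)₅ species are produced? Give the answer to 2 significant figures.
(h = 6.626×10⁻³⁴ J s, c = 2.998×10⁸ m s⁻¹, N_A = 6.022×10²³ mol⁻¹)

Photon energy at 299 nm: hc/λ = (6.626×10⁻³⁴)(2.998×10⁸)/(299×10⁻⁹) = 6.644×10⁻¹⁹ J.
Energy delivered: (0.699 mW)(1830 s) = 1.279 J.
Photons incident: 1.279 / 6.644×10⁻¹⁹ = 1.925×10¹⁸, i.e. 1.925×10¹⁸/6.022×10²³ = 3.197×10⁻⁶ mol.
Photons absorbed: 0.487 × 3.197×10⁻⁶ = 1.557×10⁻⁶ mol.
Product: Φ × n_abs = 0.68 × 1.557×10⁻⁶ = 1.059×10⁻⁶ mol.
As a count: 1.059×10⁻⁶ × 6.022×10²³ = 6.4×10¹⁷.

6.4×10¹⁷ species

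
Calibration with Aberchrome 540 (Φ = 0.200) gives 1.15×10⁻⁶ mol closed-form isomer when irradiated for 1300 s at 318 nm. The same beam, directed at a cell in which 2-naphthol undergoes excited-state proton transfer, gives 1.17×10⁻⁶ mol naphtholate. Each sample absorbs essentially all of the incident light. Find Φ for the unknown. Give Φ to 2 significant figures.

Photons absorbed by the actinometer: 1.15×10⁻⁶ / 0.200 = 5.750×10⁻⁶ mol.
Φ(unknown) = 1.17×10⁻⁶ / 5.750×10⁻⁶ = 0.20.

Φ = 0.20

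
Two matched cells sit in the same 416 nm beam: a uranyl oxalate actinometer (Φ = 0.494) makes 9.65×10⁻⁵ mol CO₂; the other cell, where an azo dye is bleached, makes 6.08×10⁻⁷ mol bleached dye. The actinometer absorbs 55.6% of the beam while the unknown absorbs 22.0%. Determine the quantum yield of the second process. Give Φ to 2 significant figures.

Φ = 0.0079

Photons absorbed by the actinometer: 9.65×10⁻⁵ / 0.494 = 1.953×10⁻⁴ mol.
Incident flux: 1.953×10⁻⁴ / 0.556 = 3.513×10⁻⁴ einstein.
Absorbed by unknown: 0.220 × 3.513×10⁻⁴ = 7.729×10⁻⁵ mol.
Φ(unknown) = 6.08×10⁻⁷ / 7.729×10⁻⁵ = 0.0079.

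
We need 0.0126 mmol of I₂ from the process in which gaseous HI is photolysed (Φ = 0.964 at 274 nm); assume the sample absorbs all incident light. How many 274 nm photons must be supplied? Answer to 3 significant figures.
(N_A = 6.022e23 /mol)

7.87e18 photons

Product: 0.0126 mmol = 1.26e-5 mol.
Photons that must be absorbed: 1.26e-5 / 0.964 = 1.307e-5 mol.
Photon count: 1.307e-5 × 6.022e23 = 7.87e18.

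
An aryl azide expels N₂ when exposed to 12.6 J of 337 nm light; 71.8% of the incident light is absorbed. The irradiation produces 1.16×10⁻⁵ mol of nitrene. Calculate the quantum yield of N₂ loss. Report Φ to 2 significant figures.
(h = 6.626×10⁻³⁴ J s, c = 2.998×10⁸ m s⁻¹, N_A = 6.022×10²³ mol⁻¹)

Photon energy at 337 nm: hc/λ = (6.626×10⁻³⁴)(2.998×10⁸)/(337×10⁻⁹) = 5.895×10⁻¹⁹ J.
Photons incident: 12.6 / 5.895×10⁻¹⁹ = 2.137×10¹⁹, i.e. 2.137×10¹⁹/6.022×10²³ = 3.549×10⁻⁵ mol.
Photons absorbed: 0.718 × 3.549×10⁻⁵ = 2.548×10⁻⁵ mol.
Φ = 1.16×10⁻⁵ mol / 2.548×10⁻⁵ mol photons = 0.46.

Φ = 0.46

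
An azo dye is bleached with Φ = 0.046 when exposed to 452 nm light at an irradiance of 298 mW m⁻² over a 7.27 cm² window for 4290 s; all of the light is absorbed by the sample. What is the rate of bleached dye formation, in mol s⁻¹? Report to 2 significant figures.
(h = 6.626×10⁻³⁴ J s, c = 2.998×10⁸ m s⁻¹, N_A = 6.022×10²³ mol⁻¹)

Photon energy at 452 nm: hc/λ = (6.626×10⁻³⁴)(2.998×10⁸)/(452×10⁻⁹) = 4.395×10⁻¹⁹ J.
Energy delivered: (298 mW m⁻²)(7.27×10⁻⁴ m²)(4290 s) = 0.9294 J.
Photons incident: 0.9294 / 4.395×10⁻¹⁹ = 2.115×10¹⁸, i.e. 2.115×10¹⁸/6.022×10²³ = 3.512×10⁻⁶ mol.
Product formed: 0.046 × 3.512×10⁻⁶ = 1.616×10⁻⁷ mol.
Rate: 1.616×10⁻⁷ / 4290 s = 3.8×10⁻¹¹ mol s⁻¹.

3.8×10⁻¹¹ mol s⁻¹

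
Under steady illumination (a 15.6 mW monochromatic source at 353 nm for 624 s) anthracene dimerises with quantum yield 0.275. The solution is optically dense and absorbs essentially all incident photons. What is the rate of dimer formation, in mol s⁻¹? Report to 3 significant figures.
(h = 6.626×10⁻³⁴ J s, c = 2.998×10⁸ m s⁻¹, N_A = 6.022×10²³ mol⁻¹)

1.27×10⁻⁸ mol s⁻¹

Photon energy at 353 nm: hc/λ = (6.626×10⁻³⁴)(2.998×10⁸)/(353×10⁻⁹) = 5.627×10⁻¹⁹ J.
Energy delivered: (15.6 mW)(624 s) = 9.734 J.
Photons incident: 9.734 / 5.627×10⁻¹⁹ = 1.730×10¹⁹, i.e. 1.730×10¹⁹/6.022×10²³ = 2.873×10⁻⁵ mol.
Product formed: 0.275 × 2.873×10⁻⁵ = 7.901×10⁻⁶ mol.
Rate: 7.901×10⁻⁶ / 624 s = 1.27×10⁻⁸ mol s⁻¹.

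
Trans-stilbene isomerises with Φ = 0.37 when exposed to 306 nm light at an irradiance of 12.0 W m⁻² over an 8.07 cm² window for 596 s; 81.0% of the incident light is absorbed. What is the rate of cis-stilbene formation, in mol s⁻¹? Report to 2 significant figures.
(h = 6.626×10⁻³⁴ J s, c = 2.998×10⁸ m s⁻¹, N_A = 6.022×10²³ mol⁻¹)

Photon energy at 306 nm: hc/λ = (6.626×10⁻³⁴)(2.998×10⁸)/(306×10⁻⁹) = 6.492×10⁻¹⁹ J.
Energy delivered: (12.0 W m⁻²)(8.07×10⁻⁴ m²)(596 s) = 5.772 J.
Photons incident: 5.772 / 6.492×10⁻¹⁹ = 8.891×10¹⁸, i.e. 8.891×10¹⁸/6.022×10²³ = 1.476×10⁻⁵ mol.
Photons absorbed: 0.810 × 1.476×10⁻⁵ = 1.196×10⁻⁵ mol.
Product formed: 0.37 × 1.196×10⁻⁵ = 4.425×10⁻⁶ mol.
Rate: 4.425×10⁻⁶ / 596 s = 7.4×10⁻⁹ mol s⁻¹.

7.4×10⁻⁹ mol s⁻¹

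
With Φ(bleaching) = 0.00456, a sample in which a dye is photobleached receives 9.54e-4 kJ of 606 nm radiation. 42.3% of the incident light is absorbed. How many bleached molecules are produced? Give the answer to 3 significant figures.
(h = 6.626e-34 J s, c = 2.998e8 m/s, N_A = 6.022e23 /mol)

Photon energy at 606 nm: hc/λ = (6.626e-34)(2.998e8)/(606e-9) = 3.278e-19 J.
Incident energy: 9.54e-4 kJ = 0.954 J.
Photons incident: 0.954 / 3.278e-19 = 2.910e18, i.e. 2.910e18/6.022e23 = 4.832e-6 mol.
Photons absorbed: 0.423 × 4.832e-6 = 2.044e-6 mol.
Product: Φ × n_abs = 0.00456 × 2.044e-6 = 9.321e-9 mol.
As a count: 9.321e-9 × 6.022e23 = 5.61e15.

5.61e15 bleached molecules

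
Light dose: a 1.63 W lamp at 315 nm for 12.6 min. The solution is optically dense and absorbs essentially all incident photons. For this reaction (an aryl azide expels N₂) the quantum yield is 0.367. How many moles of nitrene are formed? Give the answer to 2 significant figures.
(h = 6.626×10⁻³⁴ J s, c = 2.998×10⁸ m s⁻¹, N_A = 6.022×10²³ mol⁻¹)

Photon energy at 315 nm: hc/λ = (6.626×10⁻³⁴)(2.998×10⁸)/(315×10⁻⁹) = 6.306×10⁻¹⁹ J.
Energy delivered: (1.63 W)(756 s) = 1232 J.
Photons incident: 1232 / 6.306×10⁻¹⁹ = 1.954×10²¹, i.e. 1.954×10²¹/6.022×10²³ = 0.003245 mol.
Product: Φ × n_abs = 0.367 × 0.003245 = 0.001191 mol.

0.0012 mol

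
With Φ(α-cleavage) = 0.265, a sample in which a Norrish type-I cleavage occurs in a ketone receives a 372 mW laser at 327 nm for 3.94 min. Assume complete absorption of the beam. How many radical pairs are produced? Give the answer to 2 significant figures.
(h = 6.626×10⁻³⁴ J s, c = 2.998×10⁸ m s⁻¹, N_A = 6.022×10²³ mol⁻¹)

3.8×10¹⁹ radical pairs

Photon energy at 327 nm: hc/λ = (6.626×10⁻³⁴)(2.998×10⁸)/(327×10⁻⁹) = 6.075×10⁻¹⁹ J.
Energy delivered: (372 mW)(236.4 s) = 87.94 J.
Photons incident: 87.94 / 6.075×10⁻¹⁹ = 1.448×10²⁰, i.e. 1.448×10²⁰/6.022×10²³ = 2.405×10⁻⁴ mol.
Product: Φ × n_abs = 0.265 × 2.405×10⁻⁴ = 6.373×10⁻⁵ mol.
As a count: 6.373×10⁻⁵ × 6.022×10²³ = 3.8×10¹⁹.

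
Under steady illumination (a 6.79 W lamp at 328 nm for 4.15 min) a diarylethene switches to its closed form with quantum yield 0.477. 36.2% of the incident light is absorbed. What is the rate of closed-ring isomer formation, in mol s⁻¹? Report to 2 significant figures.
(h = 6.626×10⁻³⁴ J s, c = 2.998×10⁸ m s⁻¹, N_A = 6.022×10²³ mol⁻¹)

Photon energy at 328 nm: hc/λ = (6.626×10⁻³⁴)(2.998×10⁸)/(328×10⁻⁹) = 6.056×10⁻¹⁹ J.
Energy delivered: (6.79 W)(249 s) = 1691 J.
Photons incident: 1691 / 6.056×10⁻¹⁹ = 2.792×10²¹, i.e. 2.792×10²¹/6.022×10²³ = 0.004636 mol.
Photons absorbed: 0.362 × 0.004636 = 0.001678 mol.
Product formed: 0.477 × 0.001678 = 8.004×10⁻⁴ mol.
Rate: 8.004×10⁻⁴ / 249 s = 3.2×10⁻⁶ mol s⁻¹.

3.2×10⁻⁶ mol s⁻¹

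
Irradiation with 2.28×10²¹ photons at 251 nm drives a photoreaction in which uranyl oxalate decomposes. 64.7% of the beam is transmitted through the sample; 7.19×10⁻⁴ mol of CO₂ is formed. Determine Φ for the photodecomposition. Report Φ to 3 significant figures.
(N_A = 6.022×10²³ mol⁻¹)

Moles of photons: 2.28×10²¹ / 6.022×10²³ = 0.003786 mol.
Fraction absorbed: 1 − 64.7/100 = 0.3530.
Photons absorbed: 0.3530 × 0.003786 = 0.001336 mol.
Φ = 7.19×10⁻⁴ mol / 0.001336 mol photons = 0.538.

Φ = 0.538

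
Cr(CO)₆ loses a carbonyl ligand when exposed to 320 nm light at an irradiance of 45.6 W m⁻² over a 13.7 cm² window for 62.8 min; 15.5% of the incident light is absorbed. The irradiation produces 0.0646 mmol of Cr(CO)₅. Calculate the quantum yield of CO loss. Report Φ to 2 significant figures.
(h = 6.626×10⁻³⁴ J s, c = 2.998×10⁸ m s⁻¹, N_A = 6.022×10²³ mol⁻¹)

Product: 0.0646 mmol = 6.46×10⁻⁵ mol.
Photon energy at 320 nm: hc/λ = (6.626×10⁻³⁴)(2.998×10⁸)/(320×10⁻⁹) = 6.208×10⁻¹⁹ J.
Energy delivered: (45.6 W m⁻²)(13.7×10⁻⁴ m²)(3768 s) = 235.4 J.
Photons incident: 235.4 / 6.208×10⁻¹⁹ = 3.792×10²⁰, i.e. 3.792×10²⁰/6.022×10²³ = 6.297×10⁻⁴ mol.
Photons absorbed: 0.155 × 6.297×10⁻⁴ = 9.760×10⁻⁵ mol.
Φ = 6.46×10⁻⁵ mol / 9.760×10⁻⁵ mol photons = 0.66.

Φ = 0.66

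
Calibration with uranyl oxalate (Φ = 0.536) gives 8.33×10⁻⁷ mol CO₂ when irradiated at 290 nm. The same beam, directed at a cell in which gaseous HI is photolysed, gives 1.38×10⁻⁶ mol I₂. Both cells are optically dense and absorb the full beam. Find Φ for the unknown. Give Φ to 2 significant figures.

Φ = 0.89

Photons absorbed by the actinometer: 8.33×10⁻⁷ / 0.536 = 1.554×10⁻⁶ mol.
Φ(unknown) = 1.38×10⁻⁶ / 1.554×10⁻⁶ = 0.89.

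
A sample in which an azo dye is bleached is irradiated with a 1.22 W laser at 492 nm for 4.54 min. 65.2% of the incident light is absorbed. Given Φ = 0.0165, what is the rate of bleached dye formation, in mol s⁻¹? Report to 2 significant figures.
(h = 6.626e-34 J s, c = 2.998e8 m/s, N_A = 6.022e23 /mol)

5.4e-8 mol s⁻¹

Photon energy at 492 nm: hc/λ = (6.626e-34)(2.998e8)/(492e-9) = 4.038e-19 J.
Energy delivered: (1.22 W)(272.4 s) = 332.3 J.
Photons incident: 332.3 / 4.038e-19 = 8.229e20, i.e. 8.229e20/6.022e23 = 0.001366 mol.
Photons absorbed: 0.652 × 0.001366 = 8.906e-4 mol.
Product formed: 0.0165 × 8.906e-4 = 1.469e-5 mol.
Rate: 1.469e-5 / 272.4 s = 5.4e-8 mol s⁻¹.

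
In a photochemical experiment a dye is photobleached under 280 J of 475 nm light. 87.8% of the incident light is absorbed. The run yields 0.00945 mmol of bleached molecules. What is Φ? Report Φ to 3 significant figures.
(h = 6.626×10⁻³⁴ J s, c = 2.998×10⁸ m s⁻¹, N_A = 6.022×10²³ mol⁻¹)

Φ = 0.00968

Product: 0.00945 mmol = 9.45×10⁻⁶ mol.
Photon energy at 475 nm: hc/λ = (6.626×10⁻³⁴)(2.998×10⁸)/(475×10⁻⁹) = 4.182×10⁻¹⁹ J.
Photons incident: 280 / 4.182×10⁻¹⁹ = 6.695×10²⁰, i.e. 6.695×10²⁰/6.022×10²³ = 0.001112 mol.
Photons absorbed: 0.878 × 0.001112 = 9.763×10⁻⁴ mol.
Φ = 9.45×10⁻⁶ mol / 9.763×10⁻⁴ mol photons = 0.00968.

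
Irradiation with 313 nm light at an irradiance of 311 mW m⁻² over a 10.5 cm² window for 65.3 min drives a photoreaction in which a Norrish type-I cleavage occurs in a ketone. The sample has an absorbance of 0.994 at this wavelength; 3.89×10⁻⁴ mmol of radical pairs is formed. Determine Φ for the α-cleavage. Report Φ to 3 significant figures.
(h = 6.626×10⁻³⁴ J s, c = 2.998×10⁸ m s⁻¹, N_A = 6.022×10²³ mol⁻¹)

Φ = 0.129

Product: 3.89×10⁻⁴ mmol = 3.89×10⁻⁷ mol.
Photon energy at 313 nm: hc/λ = (6.626×10⁻³⁴)(2.998×10⁸)/(313×10⁻⁹) = 6.347×10⁻¹⁹ J.
Energy delivered: (311 mW m⁻²)(10.5×10⁻⁴ m²)(3918 s) = 1.279 J.
Photons incident: 1.279 / 6.347×10⁻¹⁹ = 2.015×10¹⁸, i.e. 2.015×10¹⁸/6.022×10²³ = 3.346×10⁻⁶ mol.
Fraction absorbed: 1 − 10^(−0.994) = 0.8986.
Photons absorbed: 0.8986 × 3.346×10⁻⁶ = 3.007×10⁻⁶ mol.
Φ = 3.89×10⁻⁷ mol / 3.007×10⁻⁶ mol photons = 0.129.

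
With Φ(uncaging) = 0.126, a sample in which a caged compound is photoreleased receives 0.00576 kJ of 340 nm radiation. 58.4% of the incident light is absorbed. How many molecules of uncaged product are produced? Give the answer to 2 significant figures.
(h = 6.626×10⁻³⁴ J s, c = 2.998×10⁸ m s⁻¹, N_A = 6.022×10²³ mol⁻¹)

7.3×10¹⁷ molecules

Photon energy at 340 nm: hc/λ = (6.626×10⁻³⁴)(2.998×10⁸)/(340×10⁻⁹) = 5.843×10⁻¹⁹ J.
Incident energy: 0.00576 kJ = 5.76 J.
Photons incident: 5.76 / 5.843×10⁻¹⁹ = 9.858×10¹⁸, i.e. 9.858×10¹⁸/6.022×10²³ = 1.637×10⁻⁵ mol.
Photons absorbed: 0.584 × 1.637×10⁻⁵ = 9.560×10⁻⁶ mol.
Product: Φ × n_abs = 0.126 × 9.560×10⁻⁶ = 1.205×10⁻⁶ mol.
As a count: 1.205×10⁻⁶ × 6.022×10²³ = 7.3×10¹⁷.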